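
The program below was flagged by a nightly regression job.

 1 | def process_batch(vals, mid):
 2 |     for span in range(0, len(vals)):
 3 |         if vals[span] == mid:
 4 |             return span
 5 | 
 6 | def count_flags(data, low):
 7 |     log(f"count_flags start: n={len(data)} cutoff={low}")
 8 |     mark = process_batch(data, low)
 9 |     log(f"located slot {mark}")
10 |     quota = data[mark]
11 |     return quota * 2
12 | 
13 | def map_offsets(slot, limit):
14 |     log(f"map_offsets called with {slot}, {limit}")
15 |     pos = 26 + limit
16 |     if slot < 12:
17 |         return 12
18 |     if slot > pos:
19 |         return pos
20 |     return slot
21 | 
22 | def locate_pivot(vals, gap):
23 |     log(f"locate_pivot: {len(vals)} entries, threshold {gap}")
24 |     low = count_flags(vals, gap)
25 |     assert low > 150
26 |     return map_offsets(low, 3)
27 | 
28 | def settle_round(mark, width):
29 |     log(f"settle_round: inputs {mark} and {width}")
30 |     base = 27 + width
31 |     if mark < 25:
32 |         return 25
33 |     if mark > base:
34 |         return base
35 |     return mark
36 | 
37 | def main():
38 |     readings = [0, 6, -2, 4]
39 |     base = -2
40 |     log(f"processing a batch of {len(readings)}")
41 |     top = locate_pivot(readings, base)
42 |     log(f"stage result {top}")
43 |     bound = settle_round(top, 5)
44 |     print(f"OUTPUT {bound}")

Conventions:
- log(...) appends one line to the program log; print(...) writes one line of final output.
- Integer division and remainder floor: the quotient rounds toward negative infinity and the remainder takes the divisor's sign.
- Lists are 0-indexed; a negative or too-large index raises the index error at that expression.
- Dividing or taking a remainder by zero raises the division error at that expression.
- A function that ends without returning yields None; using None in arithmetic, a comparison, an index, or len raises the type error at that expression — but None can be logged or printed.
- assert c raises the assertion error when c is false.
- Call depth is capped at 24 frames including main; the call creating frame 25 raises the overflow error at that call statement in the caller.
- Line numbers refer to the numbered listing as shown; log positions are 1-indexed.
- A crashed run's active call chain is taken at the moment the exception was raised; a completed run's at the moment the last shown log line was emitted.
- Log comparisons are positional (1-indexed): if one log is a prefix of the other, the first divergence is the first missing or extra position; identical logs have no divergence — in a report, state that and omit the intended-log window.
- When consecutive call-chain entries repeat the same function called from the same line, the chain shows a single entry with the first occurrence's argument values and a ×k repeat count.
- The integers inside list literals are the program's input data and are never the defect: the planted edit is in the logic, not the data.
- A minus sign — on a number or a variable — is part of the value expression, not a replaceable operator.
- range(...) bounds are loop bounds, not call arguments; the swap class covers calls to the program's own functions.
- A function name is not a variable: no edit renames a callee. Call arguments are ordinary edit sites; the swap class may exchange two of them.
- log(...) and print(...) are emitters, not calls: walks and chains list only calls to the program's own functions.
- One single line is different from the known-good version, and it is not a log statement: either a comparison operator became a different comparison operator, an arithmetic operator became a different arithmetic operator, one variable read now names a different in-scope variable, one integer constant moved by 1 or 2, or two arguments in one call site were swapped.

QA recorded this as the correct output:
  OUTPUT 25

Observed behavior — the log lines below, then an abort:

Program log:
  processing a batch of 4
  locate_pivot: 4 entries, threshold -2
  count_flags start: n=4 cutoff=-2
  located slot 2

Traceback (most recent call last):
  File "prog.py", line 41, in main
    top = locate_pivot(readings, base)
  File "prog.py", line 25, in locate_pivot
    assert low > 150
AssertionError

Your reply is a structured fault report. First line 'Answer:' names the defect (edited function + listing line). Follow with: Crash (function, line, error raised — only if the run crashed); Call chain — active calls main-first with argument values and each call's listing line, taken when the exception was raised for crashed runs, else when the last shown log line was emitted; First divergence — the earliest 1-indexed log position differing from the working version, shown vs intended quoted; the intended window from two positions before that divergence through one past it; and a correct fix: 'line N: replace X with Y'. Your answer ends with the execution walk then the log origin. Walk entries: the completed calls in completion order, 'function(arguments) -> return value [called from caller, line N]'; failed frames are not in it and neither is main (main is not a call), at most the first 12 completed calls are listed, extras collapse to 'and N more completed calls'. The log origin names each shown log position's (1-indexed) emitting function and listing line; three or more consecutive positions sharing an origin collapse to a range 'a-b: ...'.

Answer: the defect is in locate_pivot at line 25.
Key fact: The log ends early — 4 lines, where the working version next logs 'map_offsets called with -4, 3'.
Crash: locate_pivot, line 25, AssertionError.
Call chain: main -> locate_pivot([0, 6, -2, 4], -2) (called at line 41).
First divergence: position 5; the shown log stops at 4 lines while the working version next logs 'map_offsets called with -4, 3'.
Intended log window:
  3: count_flags start: n=4 cutoff=-2
  4: located slot 2
  5: map_offsets called with -4, 3
  6: stage result 12
Execution walk:
  process_batch([0, 6, -2, 4], -2) -> 2  [called from count_flags, line 8]
  count_flags([0, 6, -2, 4], -2) -> -4  [called from locate_pivot, line 24]
Log origin:
  1: emitted by main (line 40)
  2: emitted by locate_pivot (line 23)
  3: emitted by count_flags (line 7)
  4: emitted by count_flags (line 9)
A correct fix: line 25: replace `>` with `<=`.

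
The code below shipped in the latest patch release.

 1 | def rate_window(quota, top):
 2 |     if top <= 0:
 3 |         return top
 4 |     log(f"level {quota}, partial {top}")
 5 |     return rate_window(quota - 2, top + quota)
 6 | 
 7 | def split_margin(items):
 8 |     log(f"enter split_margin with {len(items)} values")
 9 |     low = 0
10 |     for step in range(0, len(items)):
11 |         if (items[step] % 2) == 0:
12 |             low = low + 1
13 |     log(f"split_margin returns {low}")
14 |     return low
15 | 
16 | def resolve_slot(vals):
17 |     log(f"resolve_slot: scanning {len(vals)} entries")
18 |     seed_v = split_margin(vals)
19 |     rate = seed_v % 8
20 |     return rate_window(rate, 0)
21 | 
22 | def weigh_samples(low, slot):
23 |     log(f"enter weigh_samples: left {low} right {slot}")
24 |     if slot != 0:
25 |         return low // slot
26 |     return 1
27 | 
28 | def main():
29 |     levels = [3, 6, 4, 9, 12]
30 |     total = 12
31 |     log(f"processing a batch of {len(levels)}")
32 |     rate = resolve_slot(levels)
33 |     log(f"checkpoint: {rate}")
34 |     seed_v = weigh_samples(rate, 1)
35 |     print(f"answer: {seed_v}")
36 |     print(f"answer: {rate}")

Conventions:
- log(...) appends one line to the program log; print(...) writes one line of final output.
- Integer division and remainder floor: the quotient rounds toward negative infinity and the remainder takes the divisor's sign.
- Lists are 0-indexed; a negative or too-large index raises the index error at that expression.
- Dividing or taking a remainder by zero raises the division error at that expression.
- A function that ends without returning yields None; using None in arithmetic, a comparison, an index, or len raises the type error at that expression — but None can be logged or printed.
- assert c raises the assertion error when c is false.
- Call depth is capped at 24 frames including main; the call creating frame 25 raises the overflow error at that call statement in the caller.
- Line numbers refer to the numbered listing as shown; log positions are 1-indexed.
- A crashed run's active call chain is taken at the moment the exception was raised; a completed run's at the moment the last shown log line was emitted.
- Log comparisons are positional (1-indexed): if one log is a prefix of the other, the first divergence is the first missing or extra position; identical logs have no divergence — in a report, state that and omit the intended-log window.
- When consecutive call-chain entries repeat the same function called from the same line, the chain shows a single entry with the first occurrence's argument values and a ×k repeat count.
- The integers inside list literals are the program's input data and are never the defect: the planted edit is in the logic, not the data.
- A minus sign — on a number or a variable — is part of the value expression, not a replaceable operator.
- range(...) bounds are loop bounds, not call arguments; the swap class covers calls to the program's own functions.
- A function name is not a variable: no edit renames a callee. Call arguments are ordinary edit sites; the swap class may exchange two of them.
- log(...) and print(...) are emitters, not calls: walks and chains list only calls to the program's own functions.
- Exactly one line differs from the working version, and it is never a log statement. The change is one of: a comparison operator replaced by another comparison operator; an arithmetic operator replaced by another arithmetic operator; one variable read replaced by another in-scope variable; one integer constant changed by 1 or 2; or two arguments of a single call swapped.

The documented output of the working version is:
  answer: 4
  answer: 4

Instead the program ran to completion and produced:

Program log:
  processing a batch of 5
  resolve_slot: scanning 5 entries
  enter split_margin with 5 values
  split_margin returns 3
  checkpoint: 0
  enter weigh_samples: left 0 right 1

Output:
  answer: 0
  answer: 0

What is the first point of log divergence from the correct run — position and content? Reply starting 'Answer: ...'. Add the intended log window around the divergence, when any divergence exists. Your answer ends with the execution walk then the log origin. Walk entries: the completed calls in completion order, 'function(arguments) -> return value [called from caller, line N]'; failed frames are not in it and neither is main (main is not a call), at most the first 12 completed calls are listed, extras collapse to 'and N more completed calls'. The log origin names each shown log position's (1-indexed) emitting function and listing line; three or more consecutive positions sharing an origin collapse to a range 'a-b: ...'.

Answer: at position 5 the run shows 'checkpoint: 0' where the working version logs 'level 3, partial 0'.
Intended log window:
  3: enter split_margin with 5 values
  4: split_margin returns 3
  5: level 3, partial 0
  6: level 1, partial 3
Execution walk:
  split_margin([3, 6, 4, 9, 12]) -> 3  [called from resolve_slot, line 18]
  rate_window(3, 0) -> 0  [called from resolve_slot, line 20]
  resolve_slot([3, 6, 4, 9, 12]) -> 0  [called from main, line 32]
  weigh_samples(0, 1) -> 0  [called from main, line 34]
Log line origins:
  1: emitted by main (line 31)
  2: emitted by resolve_slot (line 17)
  3: emitted by split_margin (line 8)
  4: emitted by split_margin (line 13)
  5: emitted by main (line 33)
  6: emitted by weigh_samples (line 23)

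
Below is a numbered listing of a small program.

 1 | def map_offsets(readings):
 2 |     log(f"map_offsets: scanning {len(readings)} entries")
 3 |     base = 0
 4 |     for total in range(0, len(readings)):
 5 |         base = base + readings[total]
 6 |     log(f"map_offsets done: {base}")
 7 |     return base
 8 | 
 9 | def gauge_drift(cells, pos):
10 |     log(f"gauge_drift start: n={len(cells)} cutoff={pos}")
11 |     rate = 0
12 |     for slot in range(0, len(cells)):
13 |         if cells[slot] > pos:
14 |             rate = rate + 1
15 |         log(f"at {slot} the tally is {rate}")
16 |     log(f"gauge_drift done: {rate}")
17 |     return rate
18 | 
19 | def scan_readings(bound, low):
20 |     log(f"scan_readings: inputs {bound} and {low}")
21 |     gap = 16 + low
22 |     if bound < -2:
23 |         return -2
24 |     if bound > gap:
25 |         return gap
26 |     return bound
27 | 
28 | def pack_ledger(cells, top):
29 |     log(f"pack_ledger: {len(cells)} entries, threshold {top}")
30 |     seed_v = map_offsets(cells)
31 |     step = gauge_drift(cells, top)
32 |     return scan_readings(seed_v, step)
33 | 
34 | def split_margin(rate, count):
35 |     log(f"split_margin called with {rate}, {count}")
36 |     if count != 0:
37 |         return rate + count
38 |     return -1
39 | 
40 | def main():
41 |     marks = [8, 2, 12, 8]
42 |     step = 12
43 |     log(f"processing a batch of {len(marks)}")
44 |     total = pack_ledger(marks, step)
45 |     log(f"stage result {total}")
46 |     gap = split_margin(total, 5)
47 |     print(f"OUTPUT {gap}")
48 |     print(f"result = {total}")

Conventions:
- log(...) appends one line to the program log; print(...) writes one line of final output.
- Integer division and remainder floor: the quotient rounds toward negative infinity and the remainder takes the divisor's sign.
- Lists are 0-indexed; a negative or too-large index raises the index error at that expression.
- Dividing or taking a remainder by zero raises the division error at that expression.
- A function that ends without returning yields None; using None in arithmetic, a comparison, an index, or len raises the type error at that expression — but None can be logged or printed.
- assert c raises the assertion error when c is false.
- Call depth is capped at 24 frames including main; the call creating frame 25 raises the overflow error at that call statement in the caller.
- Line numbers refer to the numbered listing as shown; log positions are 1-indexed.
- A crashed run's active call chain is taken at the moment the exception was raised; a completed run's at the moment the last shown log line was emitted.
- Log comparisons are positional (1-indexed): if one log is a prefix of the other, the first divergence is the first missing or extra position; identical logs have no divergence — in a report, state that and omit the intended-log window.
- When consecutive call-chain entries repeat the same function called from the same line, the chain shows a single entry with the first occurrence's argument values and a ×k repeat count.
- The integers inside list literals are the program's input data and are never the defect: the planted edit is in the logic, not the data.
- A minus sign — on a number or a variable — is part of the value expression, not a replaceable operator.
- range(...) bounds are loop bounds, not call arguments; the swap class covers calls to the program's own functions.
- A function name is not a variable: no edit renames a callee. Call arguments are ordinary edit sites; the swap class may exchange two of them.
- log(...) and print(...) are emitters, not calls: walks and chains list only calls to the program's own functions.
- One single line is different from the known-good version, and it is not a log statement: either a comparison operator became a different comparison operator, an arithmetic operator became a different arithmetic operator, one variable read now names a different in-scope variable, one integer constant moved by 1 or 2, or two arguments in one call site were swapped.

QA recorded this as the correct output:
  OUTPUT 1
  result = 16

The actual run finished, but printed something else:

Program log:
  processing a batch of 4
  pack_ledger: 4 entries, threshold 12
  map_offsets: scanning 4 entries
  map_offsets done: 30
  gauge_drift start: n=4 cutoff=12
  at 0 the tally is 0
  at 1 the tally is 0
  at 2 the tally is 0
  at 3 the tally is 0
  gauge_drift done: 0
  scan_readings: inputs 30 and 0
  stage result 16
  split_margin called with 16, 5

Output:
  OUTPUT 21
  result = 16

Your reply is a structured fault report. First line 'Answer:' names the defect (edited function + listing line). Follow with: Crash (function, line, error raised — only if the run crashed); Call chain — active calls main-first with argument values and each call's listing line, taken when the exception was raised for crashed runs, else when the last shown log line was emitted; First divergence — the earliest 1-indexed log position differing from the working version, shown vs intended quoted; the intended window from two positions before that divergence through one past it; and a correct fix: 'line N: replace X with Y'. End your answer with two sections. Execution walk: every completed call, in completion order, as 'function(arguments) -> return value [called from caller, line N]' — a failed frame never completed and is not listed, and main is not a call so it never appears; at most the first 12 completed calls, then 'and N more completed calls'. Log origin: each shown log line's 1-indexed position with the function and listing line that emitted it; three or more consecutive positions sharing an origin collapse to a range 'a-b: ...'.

Answer: the defect is in split_margin at line 37.
Core observation: The two runs log identically and part ways only at the printed values.
Call chain: main -> split_margin(16, 5) (called at line 46).
First divergence: there is none — every log position agrees.
Execution walk:
  map_offsets([8, 2, 12, 8]) -> 30  [called from pack_ledger, line 30]
  gauge_drift([8, 2, 12, 8], 12) -> 0  [called from pack_ledger, line 31]
  scan_readings(30, 0) -> 16  [called from pack_ledger, line 32]
  pack_ledger([8, 2, 12, 8], 12) -> 16  [called from main, line 44]
  split_margin(16, 5) -> 21  [called from main, line 46]
Origin of each log line:
  1: emitted by main (line 43)
  2: emitted by pack_ledger (line 29)
  3: emitted by map_offsets (line 2)
  4: emitted by map_offsets (line 6)
  5: emitted by gauge_drift (line 10)
  6-9: emitted by gauge_drift (line 15)
  10: emitted by gauge_drift (line 16)
  11: emitted by scan_readings (line 20)
  12: emitted by main (line 45)
  13: emitted by split_margin (line 35)
A correct fix: line 37: replace `+` with `%`.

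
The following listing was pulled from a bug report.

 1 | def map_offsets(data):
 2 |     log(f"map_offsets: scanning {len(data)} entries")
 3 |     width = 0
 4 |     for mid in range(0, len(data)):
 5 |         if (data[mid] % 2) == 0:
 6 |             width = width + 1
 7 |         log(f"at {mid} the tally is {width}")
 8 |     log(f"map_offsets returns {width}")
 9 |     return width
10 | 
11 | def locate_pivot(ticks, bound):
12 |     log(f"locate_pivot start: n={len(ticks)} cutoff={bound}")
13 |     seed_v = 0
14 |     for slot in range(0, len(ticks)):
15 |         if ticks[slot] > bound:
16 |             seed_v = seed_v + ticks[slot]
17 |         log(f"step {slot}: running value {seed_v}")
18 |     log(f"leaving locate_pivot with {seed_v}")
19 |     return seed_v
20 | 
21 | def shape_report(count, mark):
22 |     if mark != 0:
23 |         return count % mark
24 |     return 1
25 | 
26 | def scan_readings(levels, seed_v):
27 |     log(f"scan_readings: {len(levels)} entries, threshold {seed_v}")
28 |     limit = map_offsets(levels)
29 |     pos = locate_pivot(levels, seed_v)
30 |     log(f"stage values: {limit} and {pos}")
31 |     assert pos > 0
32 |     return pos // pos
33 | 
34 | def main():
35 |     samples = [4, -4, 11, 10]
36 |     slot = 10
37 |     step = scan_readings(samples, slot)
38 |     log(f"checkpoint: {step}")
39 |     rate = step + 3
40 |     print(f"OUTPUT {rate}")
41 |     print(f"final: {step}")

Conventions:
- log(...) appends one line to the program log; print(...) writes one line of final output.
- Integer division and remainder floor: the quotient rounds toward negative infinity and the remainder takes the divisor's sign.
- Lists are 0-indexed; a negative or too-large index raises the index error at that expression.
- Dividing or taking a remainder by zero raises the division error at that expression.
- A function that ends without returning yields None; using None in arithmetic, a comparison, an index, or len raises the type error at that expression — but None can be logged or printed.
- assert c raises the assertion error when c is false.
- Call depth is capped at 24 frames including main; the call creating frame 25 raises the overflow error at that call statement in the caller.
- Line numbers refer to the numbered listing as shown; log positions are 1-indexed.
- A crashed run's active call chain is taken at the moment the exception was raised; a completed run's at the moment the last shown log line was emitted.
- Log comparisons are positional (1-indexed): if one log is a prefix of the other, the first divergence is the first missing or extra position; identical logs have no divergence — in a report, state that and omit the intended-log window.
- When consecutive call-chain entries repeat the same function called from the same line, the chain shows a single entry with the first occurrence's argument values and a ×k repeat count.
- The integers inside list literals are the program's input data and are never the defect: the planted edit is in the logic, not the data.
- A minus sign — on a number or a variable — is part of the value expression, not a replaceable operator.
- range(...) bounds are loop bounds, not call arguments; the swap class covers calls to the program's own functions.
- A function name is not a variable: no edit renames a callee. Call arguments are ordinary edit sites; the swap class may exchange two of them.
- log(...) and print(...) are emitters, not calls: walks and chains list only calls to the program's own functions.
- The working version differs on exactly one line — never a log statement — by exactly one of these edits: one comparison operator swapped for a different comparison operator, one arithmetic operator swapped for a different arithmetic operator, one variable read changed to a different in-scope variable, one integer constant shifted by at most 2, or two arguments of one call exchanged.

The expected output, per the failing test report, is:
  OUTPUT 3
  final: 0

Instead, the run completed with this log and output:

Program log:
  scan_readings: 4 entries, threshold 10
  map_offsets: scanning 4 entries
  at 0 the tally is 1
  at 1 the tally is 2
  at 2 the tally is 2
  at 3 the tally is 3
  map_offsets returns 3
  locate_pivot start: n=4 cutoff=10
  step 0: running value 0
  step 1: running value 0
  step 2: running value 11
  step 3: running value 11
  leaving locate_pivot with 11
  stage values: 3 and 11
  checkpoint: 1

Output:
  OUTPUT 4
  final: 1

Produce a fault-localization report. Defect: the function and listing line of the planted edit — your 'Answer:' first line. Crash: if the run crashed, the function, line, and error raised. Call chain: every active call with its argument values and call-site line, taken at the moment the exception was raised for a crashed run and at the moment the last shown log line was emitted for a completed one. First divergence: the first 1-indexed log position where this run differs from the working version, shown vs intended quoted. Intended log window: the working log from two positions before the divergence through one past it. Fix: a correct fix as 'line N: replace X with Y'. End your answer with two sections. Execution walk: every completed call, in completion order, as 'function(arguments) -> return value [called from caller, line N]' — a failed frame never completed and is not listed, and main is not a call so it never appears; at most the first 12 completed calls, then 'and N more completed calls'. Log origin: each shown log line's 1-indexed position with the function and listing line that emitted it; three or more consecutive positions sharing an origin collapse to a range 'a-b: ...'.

Answer: the defect is in scan_readings at line 32.
Core observation: The earliest visible damage is log position 15 — 'checkpoint: 1' rather than the intended 'checkpoint: 0'.
Call chain: main.
First divergence: position 15 — the shown line 'checkpoint: 1' should read 'checkpoint: 0'.
Intended log window:
  13: leaving locate_pivot with 11
  14: stage values: 3 and 11
  15: checkpoint: 0
Execution walk:
  map_offsets([4, -4, 11, 10]) -> 3  [called from scan_readings, line 28]
  locate_pivot([4, -4, 11, 10], 10) -> 11  [called from scan_readings, line 29]
  scan_readings([4, -4, 11, 10], 10) -> 1  [called from main, line 37]
Origin of each log line:
  1: from scan_readings, line 27
  2: from map_offsets, line 2
  3-6: from map_offsets, line 7
  7: from map_offsets, line 8
  8: from locate_pivot, line 12
  9-12: from locate_pivot, line 17
  13: from locate_pivot, line 18
  14: from scan_readings, line 30
  15: from main, line 38
A correct fix: line 32: replace `pos // pos` with `limit // pos`.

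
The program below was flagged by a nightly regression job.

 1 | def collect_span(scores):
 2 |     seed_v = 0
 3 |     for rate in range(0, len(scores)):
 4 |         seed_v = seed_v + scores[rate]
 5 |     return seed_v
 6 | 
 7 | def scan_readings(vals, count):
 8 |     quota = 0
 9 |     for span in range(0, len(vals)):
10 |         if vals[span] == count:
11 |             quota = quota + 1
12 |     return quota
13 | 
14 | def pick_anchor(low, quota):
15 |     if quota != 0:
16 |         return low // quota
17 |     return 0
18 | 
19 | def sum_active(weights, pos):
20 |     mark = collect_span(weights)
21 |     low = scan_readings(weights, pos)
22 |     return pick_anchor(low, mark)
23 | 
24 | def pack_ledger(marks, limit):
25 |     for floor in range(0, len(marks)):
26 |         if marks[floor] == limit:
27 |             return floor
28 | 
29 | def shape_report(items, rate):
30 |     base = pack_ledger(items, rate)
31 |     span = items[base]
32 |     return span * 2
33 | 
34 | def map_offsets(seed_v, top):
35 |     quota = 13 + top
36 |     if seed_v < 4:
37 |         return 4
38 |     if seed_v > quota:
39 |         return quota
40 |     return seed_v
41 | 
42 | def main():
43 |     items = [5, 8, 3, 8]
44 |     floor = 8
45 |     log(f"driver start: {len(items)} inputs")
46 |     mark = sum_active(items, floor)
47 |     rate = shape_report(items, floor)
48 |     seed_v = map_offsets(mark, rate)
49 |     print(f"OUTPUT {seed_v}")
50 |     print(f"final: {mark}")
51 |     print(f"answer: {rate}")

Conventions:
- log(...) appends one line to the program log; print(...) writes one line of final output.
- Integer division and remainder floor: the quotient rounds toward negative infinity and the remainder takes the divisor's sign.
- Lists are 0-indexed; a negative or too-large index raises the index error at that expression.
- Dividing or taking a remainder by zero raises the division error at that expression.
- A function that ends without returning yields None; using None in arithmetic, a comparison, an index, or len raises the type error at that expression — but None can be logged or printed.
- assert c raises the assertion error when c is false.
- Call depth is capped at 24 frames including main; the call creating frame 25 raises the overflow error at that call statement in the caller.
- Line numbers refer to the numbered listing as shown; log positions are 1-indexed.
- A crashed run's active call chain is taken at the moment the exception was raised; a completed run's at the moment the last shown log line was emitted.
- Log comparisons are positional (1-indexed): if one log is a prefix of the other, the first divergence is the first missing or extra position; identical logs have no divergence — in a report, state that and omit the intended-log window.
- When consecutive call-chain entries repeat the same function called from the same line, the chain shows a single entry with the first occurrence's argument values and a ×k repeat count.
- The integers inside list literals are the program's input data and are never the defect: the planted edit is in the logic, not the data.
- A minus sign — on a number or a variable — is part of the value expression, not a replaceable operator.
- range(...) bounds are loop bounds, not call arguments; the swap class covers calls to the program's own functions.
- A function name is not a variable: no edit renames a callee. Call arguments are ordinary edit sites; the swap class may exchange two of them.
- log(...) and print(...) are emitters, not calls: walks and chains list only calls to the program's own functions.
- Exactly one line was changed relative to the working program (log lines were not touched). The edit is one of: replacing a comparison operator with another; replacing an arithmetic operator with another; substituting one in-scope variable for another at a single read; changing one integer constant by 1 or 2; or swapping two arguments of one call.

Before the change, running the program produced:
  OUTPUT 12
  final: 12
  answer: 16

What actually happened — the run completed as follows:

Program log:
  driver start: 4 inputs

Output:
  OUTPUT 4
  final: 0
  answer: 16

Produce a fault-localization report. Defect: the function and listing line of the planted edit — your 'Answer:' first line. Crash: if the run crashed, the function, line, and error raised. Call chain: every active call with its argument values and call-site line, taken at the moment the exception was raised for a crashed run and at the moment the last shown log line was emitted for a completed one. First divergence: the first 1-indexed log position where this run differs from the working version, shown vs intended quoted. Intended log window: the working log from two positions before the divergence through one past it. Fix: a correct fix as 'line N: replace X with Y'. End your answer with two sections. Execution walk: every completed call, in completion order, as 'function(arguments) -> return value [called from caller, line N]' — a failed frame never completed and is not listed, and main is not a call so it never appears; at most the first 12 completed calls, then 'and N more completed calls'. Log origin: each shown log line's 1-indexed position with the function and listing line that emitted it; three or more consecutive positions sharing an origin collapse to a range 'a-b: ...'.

Answer: the defect is in sum_active at line 22.
The tell: Log streams are identical — the defect surfaces only in the printed output.
Call chain: main.
First divergence: none; the two logs match at every position.
Execution walk:
  collect_span([5, 8, 3, 8]) -> 24  [called from sum_active, line 20]
  scan_readings([5, 8, 3, 8], 8) -> 2  [called from sum_active, line 21]
  pick_anchor(2, 24) -> 0  [called from sum_active, line 22]
  sum_active([5, 8, 3, 8], 8) -> 0  [called from main, line 46]
  pack_ledger([5, 8, 3, 8], 8) -> 1  [called from shape_report, line 30]
  shape_report([5, 8, 3, 8], 8) -> 16  [called from main, line 47]
  map_offsets(0, 16) -> 4  [called from main, line 48]
Log origins:
  1: logged in main at line 45
A correct fix: line 22: replace `pick_anchor(low, mark)` with `pick_anchor(mark, low)`.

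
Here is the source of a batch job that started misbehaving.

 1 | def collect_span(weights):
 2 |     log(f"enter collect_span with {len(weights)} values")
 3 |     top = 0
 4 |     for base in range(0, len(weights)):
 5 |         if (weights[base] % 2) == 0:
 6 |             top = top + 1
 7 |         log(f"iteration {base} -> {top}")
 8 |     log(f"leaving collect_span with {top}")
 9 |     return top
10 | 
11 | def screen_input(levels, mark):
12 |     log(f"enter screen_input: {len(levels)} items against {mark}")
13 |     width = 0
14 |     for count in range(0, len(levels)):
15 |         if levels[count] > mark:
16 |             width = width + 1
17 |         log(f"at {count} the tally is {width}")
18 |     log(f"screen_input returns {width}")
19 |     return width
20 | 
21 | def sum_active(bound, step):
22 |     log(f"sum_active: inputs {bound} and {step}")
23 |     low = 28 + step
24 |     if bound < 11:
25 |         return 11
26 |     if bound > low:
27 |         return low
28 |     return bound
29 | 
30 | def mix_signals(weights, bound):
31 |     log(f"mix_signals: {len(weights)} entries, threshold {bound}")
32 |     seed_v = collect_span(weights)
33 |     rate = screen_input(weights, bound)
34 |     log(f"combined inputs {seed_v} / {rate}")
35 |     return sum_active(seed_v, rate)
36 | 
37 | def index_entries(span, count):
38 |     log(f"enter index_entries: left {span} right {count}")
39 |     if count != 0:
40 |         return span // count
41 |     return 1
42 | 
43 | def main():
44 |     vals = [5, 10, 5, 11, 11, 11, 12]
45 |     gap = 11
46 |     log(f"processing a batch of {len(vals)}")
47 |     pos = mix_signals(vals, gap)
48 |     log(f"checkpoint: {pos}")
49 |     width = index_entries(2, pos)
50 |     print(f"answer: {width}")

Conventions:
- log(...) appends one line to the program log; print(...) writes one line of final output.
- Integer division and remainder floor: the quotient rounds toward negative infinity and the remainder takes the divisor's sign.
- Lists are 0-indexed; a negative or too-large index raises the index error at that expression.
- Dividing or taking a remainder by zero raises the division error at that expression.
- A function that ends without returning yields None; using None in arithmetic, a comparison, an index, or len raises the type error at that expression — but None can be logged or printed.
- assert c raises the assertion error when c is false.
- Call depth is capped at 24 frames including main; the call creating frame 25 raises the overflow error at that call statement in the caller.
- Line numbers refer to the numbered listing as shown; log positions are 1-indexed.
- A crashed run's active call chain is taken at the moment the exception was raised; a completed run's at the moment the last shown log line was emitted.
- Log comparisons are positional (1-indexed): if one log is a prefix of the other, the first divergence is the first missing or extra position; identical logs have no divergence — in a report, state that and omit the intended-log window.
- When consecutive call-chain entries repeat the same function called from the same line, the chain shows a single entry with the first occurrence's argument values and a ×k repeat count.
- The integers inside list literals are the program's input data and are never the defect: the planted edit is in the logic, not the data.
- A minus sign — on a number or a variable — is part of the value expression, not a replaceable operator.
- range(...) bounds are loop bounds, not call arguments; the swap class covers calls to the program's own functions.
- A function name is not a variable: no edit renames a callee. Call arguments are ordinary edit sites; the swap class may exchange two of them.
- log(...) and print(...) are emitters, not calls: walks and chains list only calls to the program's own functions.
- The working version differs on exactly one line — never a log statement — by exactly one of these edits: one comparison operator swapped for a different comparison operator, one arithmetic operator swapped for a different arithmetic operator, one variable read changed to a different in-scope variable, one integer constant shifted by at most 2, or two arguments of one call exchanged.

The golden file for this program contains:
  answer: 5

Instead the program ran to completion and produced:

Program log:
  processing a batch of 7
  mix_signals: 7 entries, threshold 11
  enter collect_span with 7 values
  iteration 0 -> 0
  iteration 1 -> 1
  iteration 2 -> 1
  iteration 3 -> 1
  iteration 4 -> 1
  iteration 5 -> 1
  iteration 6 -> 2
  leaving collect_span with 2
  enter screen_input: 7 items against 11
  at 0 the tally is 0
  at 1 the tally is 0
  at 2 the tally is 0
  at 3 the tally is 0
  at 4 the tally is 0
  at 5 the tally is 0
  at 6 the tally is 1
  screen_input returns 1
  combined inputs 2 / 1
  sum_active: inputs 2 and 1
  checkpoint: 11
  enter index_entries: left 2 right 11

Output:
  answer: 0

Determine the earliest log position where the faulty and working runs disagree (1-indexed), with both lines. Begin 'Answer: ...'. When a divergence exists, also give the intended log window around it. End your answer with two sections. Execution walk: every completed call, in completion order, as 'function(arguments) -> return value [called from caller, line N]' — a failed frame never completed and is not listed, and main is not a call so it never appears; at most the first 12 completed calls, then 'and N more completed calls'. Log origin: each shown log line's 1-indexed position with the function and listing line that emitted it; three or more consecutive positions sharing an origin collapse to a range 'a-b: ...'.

Answer: at position 24 the run shows 'enter index_entries: left 2 right 11' where the working version logs 'enter index_entries: left 11 right 2'.
Intended log window:
  22: sum_active: inputs 2 and 1
  23: checkpoint: 11
  24: enter index_entries: left 11 right 2
Execution walk:
  collect_span([5, 10, 5, 11, 11, 11, 12]) -> 2  [called from mix_signals, line 32]
  screen_input([5, 10, 5, 11, 11, 11, 12], 11) -> 1  [called from mix_signals, line 33]
  sum_active(2, 1) -> 11  [called from mix_signals, line 35]
  mix_signals([5, 10, 5, 11, 11, 11, 12], 11) -> 11  [called from main, line 47]
  index_entries(2, 11) -> 0  [called from main, line 49]
Log origins:
  1 — main, line 46
  2 — mix_signals, line 31
  3 — collect_span, line 2
  4-10 — collect_span, line 7
  11 — collect_span, line 8
  12 — screen_input, line 12
  13-19 — screen_input, line 17
  20 — screen_input, line 18
  21 — mix_signals, line 34
  22 — sum_active, line 22
  23 — main, line 48
  24 — index_entries, line 38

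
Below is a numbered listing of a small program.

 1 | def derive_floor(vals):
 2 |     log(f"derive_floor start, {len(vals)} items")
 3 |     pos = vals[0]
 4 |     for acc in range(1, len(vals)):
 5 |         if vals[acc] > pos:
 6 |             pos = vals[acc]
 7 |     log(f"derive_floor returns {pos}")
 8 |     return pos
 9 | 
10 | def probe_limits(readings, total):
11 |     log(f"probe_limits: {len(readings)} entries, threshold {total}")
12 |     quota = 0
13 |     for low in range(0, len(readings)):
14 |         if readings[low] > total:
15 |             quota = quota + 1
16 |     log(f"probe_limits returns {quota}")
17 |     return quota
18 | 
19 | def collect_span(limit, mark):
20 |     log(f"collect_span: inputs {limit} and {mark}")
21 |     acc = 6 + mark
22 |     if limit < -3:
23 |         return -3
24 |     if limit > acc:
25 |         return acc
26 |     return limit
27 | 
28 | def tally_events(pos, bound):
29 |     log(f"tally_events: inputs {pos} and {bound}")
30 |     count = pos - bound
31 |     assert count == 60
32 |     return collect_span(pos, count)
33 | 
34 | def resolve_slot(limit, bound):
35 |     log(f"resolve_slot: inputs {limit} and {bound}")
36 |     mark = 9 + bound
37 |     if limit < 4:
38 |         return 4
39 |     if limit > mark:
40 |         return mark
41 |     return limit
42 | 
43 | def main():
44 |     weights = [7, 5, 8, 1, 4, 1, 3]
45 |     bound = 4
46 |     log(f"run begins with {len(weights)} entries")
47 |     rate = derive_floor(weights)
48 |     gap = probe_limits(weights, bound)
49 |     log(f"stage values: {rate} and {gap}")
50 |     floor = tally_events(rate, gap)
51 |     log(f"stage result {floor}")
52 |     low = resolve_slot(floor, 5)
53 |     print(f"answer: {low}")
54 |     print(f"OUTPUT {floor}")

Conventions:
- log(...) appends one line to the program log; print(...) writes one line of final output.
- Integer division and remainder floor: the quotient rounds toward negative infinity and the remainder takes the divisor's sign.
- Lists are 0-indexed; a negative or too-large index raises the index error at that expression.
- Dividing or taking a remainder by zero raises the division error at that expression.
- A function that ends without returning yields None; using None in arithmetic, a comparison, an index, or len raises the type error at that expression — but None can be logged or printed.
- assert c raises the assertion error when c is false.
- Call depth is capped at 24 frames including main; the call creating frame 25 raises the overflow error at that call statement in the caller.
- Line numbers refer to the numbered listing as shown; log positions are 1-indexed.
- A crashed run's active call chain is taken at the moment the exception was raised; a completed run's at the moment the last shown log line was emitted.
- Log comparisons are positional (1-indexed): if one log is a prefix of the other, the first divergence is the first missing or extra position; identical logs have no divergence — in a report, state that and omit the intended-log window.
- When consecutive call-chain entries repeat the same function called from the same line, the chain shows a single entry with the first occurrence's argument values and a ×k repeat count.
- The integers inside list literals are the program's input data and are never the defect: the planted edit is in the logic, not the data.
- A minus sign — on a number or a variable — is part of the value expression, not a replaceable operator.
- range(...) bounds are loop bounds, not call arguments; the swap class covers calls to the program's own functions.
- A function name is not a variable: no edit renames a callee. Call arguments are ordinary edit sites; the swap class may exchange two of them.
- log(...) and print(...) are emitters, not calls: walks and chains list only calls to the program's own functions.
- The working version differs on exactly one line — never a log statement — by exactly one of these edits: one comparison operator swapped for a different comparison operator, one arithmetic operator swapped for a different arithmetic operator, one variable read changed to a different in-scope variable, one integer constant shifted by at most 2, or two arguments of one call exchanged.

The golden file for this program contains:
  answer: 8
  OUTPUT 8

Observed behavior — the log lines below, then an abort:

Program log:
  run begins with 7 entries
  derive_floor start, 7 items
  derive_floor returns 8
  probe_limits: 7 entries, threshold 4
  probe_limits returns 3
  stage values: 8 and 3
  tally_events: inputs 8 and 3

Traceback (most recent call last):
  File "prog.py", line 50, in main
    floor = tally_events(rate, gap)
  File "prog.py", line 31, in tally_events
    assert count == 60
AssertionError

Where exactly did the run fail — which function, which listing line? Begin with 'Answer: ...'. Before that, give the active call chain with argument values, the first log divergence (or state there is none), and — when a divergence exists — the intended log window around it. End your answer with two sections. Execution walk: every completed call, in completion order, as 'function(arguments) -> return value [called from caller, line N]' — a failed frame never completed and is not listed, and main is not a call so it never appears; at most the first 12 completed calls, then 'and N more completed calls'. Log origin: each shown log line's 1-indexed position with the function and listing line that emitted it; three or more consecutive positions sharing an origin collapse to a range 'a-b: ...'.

Answer: the error was raised in tally_events, line 31.
Key observation: The log ends early — 7 lines, where the working version next logs 'collect_span: inputs 8 and 5'.
Call chain: main -> tally_events(8, 3) (called at line 50).
First divergence: position 8 (shown log ended at 7 lines; the working version continues: 'collect_span: inputs 8 and 5').
Intended log window:
  6: stage values: 8 and 3
  7: tally_events: inputs 8 and 3
  8: collect_span: inputs 8 and 5
  9: stage result 8
Execution walk:
  derive_floor([7, 5, 8, 1, 4, 1, 3]) -> 8  [called from main, line 47]
  probe_limits([7, 5, 8, 1, 4, 1, 3], 4) -> 3  [called from main, line 48]
Log origins:
  1: emitted by main (line 46)
  2: emitted by derive_floor (line 2)
  3: emitted by derive_floor (line 7)
  4: emitted by probe_limits (line 11)
  5: emitted by probe_limits (line 16)
  6: emitted by main (line 49)
  7: emitted by tally_events (line 29)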